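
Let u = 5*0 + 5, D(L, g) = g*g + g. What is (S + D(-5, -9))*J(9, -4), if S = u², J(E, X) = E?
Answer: 873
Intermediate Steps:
D(L, g) = g + g² (D(L, g) = g² + g = g + g²)
u = 5 (u = 0 + 5 = 5)
S = 25 (S = 5² = 25)
(S + D(-5, -9))*J(9, -4) = (25 - 9*(1 - 9))*9 = (25 - 9*(-8))*9 = (25 + 72)*9 = 97*9 = 873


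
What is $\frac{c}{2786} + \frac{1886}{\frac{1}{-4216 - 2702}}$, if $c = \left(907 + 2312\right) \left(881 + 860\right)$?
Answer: $- \frac{36344307249}{2786} \approx -1.3045 \cdot 10^{7}$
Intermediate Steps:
$c = 5604279$ ($c = 3219 \cdot 1741 = 5604279$)
$\frac{c}{2786} + \frac{1886}{\frac{1}{-4216 - 2702}} = \frac{5604279}{2786} + \frac{1886}{\frac{1}{-4216 - 2702}} = 5604279 \cdot \frac{1}{2786} + \frac{1886}{\frac{1}{-6918}} = \frac{5604279}{2786} + \frac{1886}{- \frac{1}{6918}} = \frac{5604279}{2786} + 1886 \left(-6918\right) = \frac{5604279}{2786} - 13047348 = - \frac{36344307249}{2786}$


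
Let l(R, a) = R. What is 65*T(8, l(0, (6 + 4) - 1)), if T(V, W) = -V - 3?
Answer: -715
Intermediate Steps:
T(V, W) = -3 - V
65*T(8, l(0, (6 + 4) - 1)) = 65*(-3 - 1*8) = 65*(-3 - 8) = 65*(-11) = -715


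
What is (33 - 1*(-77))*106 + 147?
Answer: 11807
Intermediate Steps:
(33 - 1*(-77))*106 + 147 = (33 + 77)*106 + 147 = 110*106 + 147 = 11660 + 147 = 11807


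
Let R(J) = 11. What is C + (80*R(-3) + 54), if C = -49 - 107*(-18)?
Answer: 2811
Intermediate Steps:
C = 1877 (C = -49 + 1926 = 1877)
C + (80*R(-3) + 54) = 1877 + (80*11 + 54) = 1877 + (880 + 54) = 1877 + 934 = 2811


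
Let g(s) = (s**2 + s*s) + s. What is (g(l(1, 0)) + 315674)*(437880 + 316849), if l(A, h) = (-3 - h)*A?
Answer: 238259643281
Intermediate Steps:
l(A, h) = A*(-3 - h)
g(s) = s + 2*s**2 (g(s) = (s**2 + s**2) + s = 2*s**2 + s = s + 2*s**2)
(g(l(1, 0)) + 315674)*(437880 + 316849) = ((-1*1*(3 + 0))*(1 + 2*(-1*1*(3 + 0))) + 315674)*(437880 + 316849) = ((-1*1*3)*(1 + 2*(-1*1*3)) + 315674)*754729 = (-3*(1 + 2*(-3)) + 315674)*754729 = (-3*(1 - 6) + 315674)*754729 = (-3*(-5) + 315674)*754729 = (15 + 315674)*754729 = 315689*754729 = 238259643281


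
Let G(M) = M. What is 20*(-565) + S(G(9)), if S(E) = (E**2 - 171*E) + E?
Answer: -12749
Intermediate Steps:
S(E) = E**2 - 170*E
20*(-565) + S(G(9)) = 20*(-565) + 9*(-170 + 9) = -11300 + 9*(-161) = -11300 - 1449 = -12749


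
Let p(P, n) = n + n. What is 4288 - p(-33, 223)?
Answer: 3842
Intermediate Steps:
p(P, n) = 2*n
4288 - p(-33, 223) = 4288 - 2*223 = 4288 - 1*446 = 4288 - 446 = 3842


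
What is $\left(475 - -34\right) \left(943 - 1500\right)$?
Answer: $-283513$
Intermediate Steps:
$\left(475 - -34\right) \left(943 - 1500\right) = \left(475 + 34\right) \left(-557\right) = 509 \left(-557\right) = -283513$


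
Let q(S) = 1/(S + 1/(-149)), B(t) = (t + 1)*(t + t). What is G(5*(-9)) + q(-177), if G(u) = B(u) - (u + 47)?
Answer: 104388143/26374 ≈ 3958.0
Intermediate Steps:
B(t) = 2*t*(1 + t) (B(t) = (1 + t)*(2*t) = 2*t*(1 + t))
G(u) = -47 - u + 2*u*(1 + u) (G(u) = 2*u*(1 + u) - (u + 47) = 2*u*(1 + u) - (47 + u) = 2*u*(1 + u) + (-47 - u) = -47 - u + 2*u*(1 + u))
q(S) = 1/(-1/149 + S) (q(S) = 1/(S - 1/149) = 1/(-1/149 + S))
G(5*(-9)) + q(-177) = (-47 + 5*(-9) + 2*(5*(-9))²) + 149/(-1 + 149*(-177)) = (-47 - 45 + 2*(-45)²) + 149/(-1 - 26373) = (-47 - 45 + 2*2025) + 149/(-26374) = (-47 - 45 + 4050) + 149*(-1/26374) = 3958 - 149/26374 = 104388143/26374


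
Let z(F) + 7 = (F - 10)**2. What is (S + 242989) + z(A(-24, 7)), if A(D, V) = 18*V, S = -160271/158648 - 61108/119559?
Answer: 4864034873639143/18967796232 ≈ 2.5644e+5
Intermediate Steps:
S = -28856502473/18967796232 (S = -160271*1/158648 - 61108*1/119559 = -160271/158648 - 61108/119559 = -28856502473/18967796232 ≈ -1.5213)
z(F) = -7 + (-10 + F)**2 (z(F) = -7 + (F - 10)**2 = -7 + (-10 + F)**2)
(S + 242989) + z(A(-24, 7)) = (-28856502473/18967796232 + 242989) + (-7 + (-10 + 18*7)**2) = 4608936982114975/18967796232 + (-7 + (-10 + 126)**2) = 4608936982114975/18967796232 + (-7 + 116**2) = 4608936982114975/18967796232 + (-7 + 13456) = 4608936982114975/18967796232 + 13449 = 4864034873639143/18967796232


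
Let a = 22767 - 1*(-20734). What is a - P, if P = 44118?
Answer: -617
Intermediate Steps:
a = 43501 (a = 22767 + 20734 = 43501)
a - P = 43501 - 1*44118 = 43501 - 44118 = -617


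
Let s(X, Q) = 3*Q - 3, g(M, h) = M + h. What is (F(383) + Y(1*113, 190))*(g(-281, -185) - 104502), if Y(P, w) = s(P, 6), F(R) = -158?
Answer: 15010424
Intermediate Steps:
s(X, Q) = -3 + 3*Q
Y(P, w) = 15 (Y(P, w) = -3 + 3*6 = -3 + 18 = 15)
(F(383) + Y(1*113, 190))*(g(-281, -185) - 104502) = (-158 + 15)*((-281 - 185) - 104502) = -143*(-466 - 104502) = -143*(-104968) = 15010424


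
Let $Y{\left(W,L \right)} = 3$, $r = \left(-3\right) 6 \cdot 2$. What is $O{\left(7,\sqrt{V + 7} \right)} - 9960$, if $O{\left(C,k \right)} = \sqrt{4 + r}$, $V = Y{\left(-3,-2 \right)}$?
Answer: $-9960 + 4 i \sqrt{2} \approx -9960.0 + 5.6569 i$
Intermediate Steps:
$r = -36$ ($r = \left(-18\right) 2 = -36$)
$V = 3$
$O{\left(C,k \right)} = 4 i \sqrt{2}$ ($O{\left(C,k \right)} = \sqrt{4 - 36} = \sqrt{-32} = 4 i \sqrt{2}$)
$O{\left(7,\sqrt{V + 7} \right)} - 9960 = 4 i \sqrt{2} - 9960 = -9960 + 4 i \sqrt{2}$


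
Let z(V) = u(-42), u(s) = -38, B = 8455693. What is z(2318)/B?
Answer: -38/8455693 ≈ -4.4940e-6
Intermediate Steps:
z(V) = -38
z(2318)/B = -38/8455693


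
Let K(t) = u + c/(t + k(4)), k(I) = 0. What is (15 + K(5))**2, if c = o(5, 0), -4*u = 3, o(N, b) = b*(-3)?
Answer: 3249/16 ≈ 203.06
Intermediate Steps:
o(N, b) = -3*b
u = -3/4 (u = -1/4*3 = -3/4 ≈ -0.75000)
c = 0 (c = -3*0 = 0)
K(t) = -3/4 (K(t) = -3/4 + 0/(t + 0) = -3/4 + 0/t = -3/4 + 0 = -3/4)
(15 + K(5))**2 = (15 - 3/4)**2 = (57/4)**2 = 3249/16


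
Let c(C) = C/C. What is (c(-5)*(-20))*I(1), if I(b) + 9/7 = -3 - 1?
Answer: 740/7 ≈ 105.71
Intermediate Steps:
I(b) = -37/7 (I(b) = -9/7 + (-3 - 1) = -9/7 - 4 = -37/7)
c(C) = 1
(c(-5)*(-20))*I(1) = (1*(-20))*(-37/7) = -20*(-37/7) = 740/7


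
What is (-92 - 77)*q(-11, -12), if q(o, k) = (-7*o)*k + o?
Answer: 158015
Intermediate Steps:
q(o, k) = o - 7*k*o (q(o, k) = -7*k*o + o = o - 7*k*o)
(-92 - 77)*q(-11, -12) = (-92 - 77)*(-11*(1 - 7*(-12))) = -(-1859)*(1 + 84) = -(-1859)*85 = -169*(-935) = 158015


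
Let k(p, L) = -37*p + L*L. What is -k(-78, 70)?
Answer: -7786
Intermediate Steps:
k(p, L) = L² - 37*p (k(p, L) = -37*p + L² = L² - 37*p)
-k(-78, 70) = -(70² - 37*(-78)) = -(4900 + 2886) = -1*7786 = -7786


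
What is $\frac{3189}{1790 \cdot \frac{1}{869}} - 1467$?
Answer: $\frac{145311}{1790} \approx 81.179$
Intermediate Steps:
$\frac{3189}{1790 \cdot \frac{1}{869}} - 1467 = \frac{3189}{\frac{1790}{869}} - 1467 = 3189 \cdot \frac{869}{1790} - 1467 = \frac{2771241}{1790} - 1467 = \frac{145311}{1790}$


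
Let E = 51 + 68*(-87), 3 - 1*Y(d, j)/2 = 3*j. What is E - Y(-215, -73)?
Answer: -6309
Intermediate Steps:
Y(d, j) = 6 - 6*j
E = -5865 (E = 51 - 5916 = -5865)
E - Y(-215, -73) = -5865 - (6 - 6*(-73)) = -5865 - (6 + 438) = -5865 - 1*444 = -5865 - 444 = -6309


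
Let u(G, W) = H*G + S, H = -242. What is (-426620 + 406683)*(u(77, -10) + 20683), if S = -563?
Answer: -29626382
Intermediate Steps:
u(G, W) = -563 - 242*G (u(G, W) = -242*G - 563 = -563 - 242*G)
(-426620 + 406683)*(u(77, -10) + 20683) = (-426620 + 406683)*((-563 - 242*77) + 20683) = -19937*((-563 - 18634) + 20683) = -19937*(-19197 + 20683) = -19937*1486 = -29626382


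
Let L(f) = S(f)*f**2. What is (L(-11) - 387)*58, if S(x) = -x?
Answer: 54752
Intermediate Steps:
L(f) = -f**3 (L(f) = (-f)*f**2 = -f**3)
(L(-11) - 387)*58 = (-1*(-11)**3 - 387)*58 = (-1*(-1331) - 387)*58 = (1331 - 387)*58 = 944*58 = 54752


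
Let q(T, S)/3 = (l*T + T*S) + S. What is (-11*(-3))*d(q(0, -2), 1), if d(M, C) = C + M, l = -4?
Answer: -165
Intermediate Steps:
q(T, S) = -12*T + 3*S + 3*S*T (q(T, S) = 3*((-4*T + T*S) + S) = 3*((-4*T + S*T) + S) = 3*(S - 4*T + S*T) = -12*T + 3*S + 3*S*T)
(-11*(-3))*d(q(0, -2), 1) = (-11*(-3))*(1 + (-12*0 + 3*(-2) + 3*(-2)*0)) = 33*(1 + (0 - 6 + 0)) = 33*(1 - 6) = 33*(-5) = -165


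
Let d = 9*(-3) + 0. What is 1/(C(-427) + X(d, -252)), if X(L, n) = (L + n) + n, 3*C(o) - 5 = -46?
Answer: -3/1634 ≈ -0.0018360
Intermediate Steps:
C(o) = -41/3 (C(o) = 5/3 + (1/3)*(-46) = 5/3 - 46/3 = -41/3)
d = -27 (d = -27 + 0 = -27)
X(L, n) = L + 2*n
1/(C(-427) + X(d, -252)) = 1/(-41/3 + (-27 + 2*(-252))) = 1/(-41/3 + (-27 - 504)) = 1/(-41/3 - 531) = 1/(-1634/3) = -3/1634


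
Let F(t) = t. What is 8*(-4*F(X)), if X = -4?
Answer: 128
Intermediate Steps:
8*(-4*F(X)) = 8*(-4*(-4)) = 8*16 = 128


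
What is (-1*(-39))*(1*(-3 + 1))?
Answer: -78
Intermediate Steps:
(-1*(-39))*(1*(-3 + 1)) = 39*(1*(-2)) = 39*(-2) = -78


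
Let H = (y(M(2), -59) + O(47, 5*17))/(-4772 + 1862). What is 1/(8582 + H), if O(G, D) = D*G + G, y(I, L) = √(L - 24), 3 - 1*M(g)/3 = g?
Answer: 24220490660/207826608499389 + 970*I*√83/207826608499389 ≈ 0.00011654 + 4.2522e-11*I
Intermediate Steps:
M(g) = 9 - 3*g
y(I, L) = √(-24 + L)
O(G, D) = G + D*G
H = -2021/1455 - I*√83/2910 (H = (√(-24 - 59) + 47*(1 + 5*17))/(-4772 + 1862) = (√(-83) + 47*(1 + 85))/(-2910) = (I*√83 + 47*86)*(-1/2910) = (I*√83 + 4042)*(-1/2910) = (4042 + I*√83)*(-1/2910) = -2021/1455 - I*√83/2910 ≈ -1.389 - 0.0031307*I)
1/(8582 + H) = 1/(8582 + (-2021/1455 - I*√83/2910)) = 1/(12484789/1455 - I*√83/2910)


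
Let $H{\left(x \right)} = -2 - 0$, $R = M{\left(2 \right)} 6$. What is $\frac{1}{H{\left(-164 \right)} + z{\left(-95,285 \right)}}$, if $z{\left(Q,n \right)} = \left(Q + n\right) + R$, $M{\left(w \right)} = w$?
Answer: $\frac{1}{200} \approx 0.005$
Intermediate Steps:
$R = 12$ ($R = 2 \cdot 6 = 12$)
$H{\left(x \right)} = -2$ ($H{\left(x \right)} = -2 + 0 = -2$)
$z{\left(Q,n \right)} = 12 + Q + n$ ($z{\left(Q,n \right)} = \left(Q + n\right) + 12 = 12 + Q + n$)
$\frac{1}{H{\left(-164 \right)} + z{\left(-95,285 \right)}} = \frac{1}{-2 + \left(12 - 95 + 285\right)} = \frac{1}{-2 + 202} = \frac{1}{200}$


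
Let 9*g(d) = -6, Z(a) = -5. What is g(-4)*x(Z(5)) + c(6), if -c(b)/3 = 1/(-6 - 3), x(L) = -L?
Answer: -3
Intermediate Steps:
g(d) = -⅔ (g(d) = (⅑)*(-6) = -⅔)
c(b) = ⅓ (c(b) = -3/(-6 - 3) = -3/(-9) = -3*(-⅑) = ⅓)
g(-4)*x(Z(5)) + c(6) = -(-2)*(-5)/3 + ⅓ = -⅔*5 + ⅓ = -10/3 + ⅓ = -3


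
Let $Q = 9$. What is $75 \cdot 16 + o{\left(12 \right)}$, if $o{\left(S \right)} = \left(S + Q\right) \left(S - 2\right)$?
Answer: $1410$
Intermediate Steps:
$o{\left(S \right)} = \left(-2 + S\right) \left(9 + S\right)$ ($o{\left(S \right)} = \left(S + 9\right) \left(S - 2\right) = \left(9 + S\right) \left(-2 + S\right) = \left(-2 + S\right) \left(9 + S\right)$)
$75 \cdot 16 + o{\left(12 \right)} = 75 \cdot 16 + \left(-18 + 12^{2} + 7 \cdot 12\right) = 1200 + \left(-18 + 144 + 84\right) = 1200 + 210 = 1410$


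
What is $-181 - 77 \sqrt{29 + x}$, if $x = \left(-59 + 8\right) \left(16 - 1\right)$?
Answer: $-181 - 308 i \sqrt{46} \approx -181.0 - 2089.0 i$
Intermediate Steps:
$x = -765$ ($x = \left(-51\right) 15 = -765$)
$-181 - 77 \sqrt{29 + x} = -181 - 77 \sqrt{29 - 765} = -181 - 77 \sqrt{-736} = -181 - 77 \cdot 4 i \sqrt{46} = -181 - 308 i \sqrt{46}$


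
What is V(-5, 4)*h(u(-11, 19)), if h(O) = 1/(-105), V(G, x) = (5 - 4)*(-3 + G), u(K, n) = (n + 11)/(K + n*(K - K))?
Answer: 8/105 ≈ 0.076190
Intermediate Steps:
u(K, n) = (11 + n)/K (u(K, n) = (11 + n)/(K + n*0) = (11 + n)/(K + 0) = (11 + n)/K)
V(G, x) = -3 + G (V(G, x) = 1*(-3 + G) = -3 + G)
h(O) = -1/105
V(-5, 4)*h(u(-11, 19)) = (-3 - 5)*(-1/105) = -8*(-1/105) = 8/105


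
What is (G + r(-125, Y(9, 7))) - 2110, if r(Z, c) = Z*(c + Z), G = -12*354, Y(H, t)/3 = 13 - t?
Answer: 7017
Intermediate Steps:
Y(H, t) = 39 - 3*t (Y(H, t) = 3*(13 - t) = 39 - 3*t)
G = -4248
r(Z, c) = Z*(Z + c)
(G + r(-125, Y(9, 7))) - 2110 = (-4248 - 125*(-125 + (39 - 3*7))) - 2110 = (-4248 - 125*(-125 + (39 - 21))) - 2110 = (-4248 - 125*(-125 + 18)) - 2110 = (-4248 - 125*(-107)) - 2110 = (-4248 + 13375) - 2110 = 9127 - 2110 = 7017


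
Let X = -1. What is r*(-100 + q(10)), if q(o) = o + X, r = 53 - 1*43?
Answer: -910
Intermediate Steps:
r = 10 (r = 53 - 43 = 10)
q(o) = -1 + o (q(o) = o - 1 = -1 + o)
r*(-100 + q(10)) = 10*(-100 + (-1 + 10)) = 10*(-100 + 9) = 10*(-91) = -910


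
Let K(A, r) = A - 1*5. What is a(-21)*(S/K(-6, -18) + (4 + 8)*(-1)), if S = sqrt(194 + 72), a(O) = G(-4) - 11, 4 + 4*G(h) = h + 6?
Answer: 138 + 23*sqrt(266)/22 ≈ 155.05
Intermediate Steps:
G(h) = 1/2 + h/4 (G(h) = -1 + (h + 6)/4 = -1 + (6 + h)/4 = -1 + (3/2 + h/4) = 1/2 + h/4)
K(A, r) = -5 + A (K(A, r) = A - 5 = -5 + A)
a(O) = -23/2 (a(O) = (1/2 + (1/4)*(-4)) - 11 = (1/2 - 1) - 11 = -1/2 - 11 = -23/2)
S = sqrt(266) ≈ 16.310
a(-21)*(S/K(-6, -18) + (4 + 8)*(-1)) = -23*(sqrt(266)/(-5 - 6) + (4 + 8)*(-1))/2 = -23*(sqrt(266)/(-11) + 12*(-1))/2 = -23*(sqrt(266)*(-1/11) - 12)/2 = -23*(-sqrt(266)/11 - 12)/2 = -23*(-12 - sqrt(266)/11)/2 = 138 + 23*sqrt(266)/22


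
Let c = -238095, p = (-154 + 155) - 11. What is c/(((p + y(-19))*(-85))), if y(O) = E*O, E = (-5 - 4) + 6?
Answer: 47619/799 ≈ 59.598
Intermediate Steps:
E = -3 (E = -9 + 6 = -3)
p = -10 (p = 1 - 11 = -10)
y(O) = -3*O
c/(((p + y(-19))*(-85))) = -238095*(-1/(85*(-10 - 3*(-19)))) = -238095*(-1/(85*(-10 + 57))) = -238095/(47*(-85)) = -238095/(-3995) = -238095*(-1/3995) = 47619/799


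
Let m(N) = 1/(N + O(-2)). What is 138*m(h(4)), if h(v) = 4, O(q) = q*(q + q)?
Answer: 23/2 ≈ 11.500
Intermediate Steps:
O(q) = 2*q² (O(q) = q*(2*q) = 2*q²)
m(N) = 1/(8 + N) (m(N) = 1/(N + 2*(-2)²) = 1/(N + 2*4) = 1/(N + 8) = 1/(8 + N))
138*m(h(4)) = 138/(8 + 4) = 138/12 = 138*(1/12) = 23/2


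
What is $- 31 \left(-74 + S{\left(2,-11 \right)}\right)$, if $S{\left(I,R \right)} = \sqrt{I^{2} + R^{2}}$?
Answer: $2294 - 155 \sqrt{5} \approx 1947.4$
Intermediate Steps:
$- 31 \left(-74 + S{\left(2,-11 \right)}\right) = - 31 \left(-74 + \sqrt{2^{2} + \left(-11\right)^{2}}\right) = - 31 \left(-74 + \sqrt{4 + 121}\right) = - 31 \left(-74 + \sqrt{125}\right) = - 31 \left(-74 + 5 \sqrt{5}\right) = 2294 - 155 \sqrt{5}$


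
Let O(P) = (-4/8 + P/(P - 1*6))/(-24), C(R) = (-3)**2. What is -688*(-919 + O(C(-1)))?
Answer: 1897031/3 ≈ 6.3234e+5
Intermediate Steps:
C(R) = 9
O(P) = 1/48 - P/(24*(-6 + P)) (O(P) = (-4*1/8 + P/(P - 6))*(-1/24) = (-1/2 + P/(-6 + P))*(-1/24) = 1/48 - P/(24*(-6 + P)))
-688*(-919 + O(C(-1))) = -688*(-919 + (-6 - 1*9)/(48*(-6 + 9))) = -688*(-919 + (1/48)*(-6 - 9)/3) = -688*(-919 + (1/48)*(1/3)*(-15)) = -688*(-919 - 5/48) = -688*(-44117/48) = 1897031/3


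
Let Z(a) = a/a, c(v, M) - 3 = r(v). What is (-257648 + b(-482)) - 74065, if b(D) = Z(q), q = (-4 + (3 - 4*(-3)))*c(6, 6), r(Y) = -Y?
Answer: -331712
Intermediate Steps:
c(v, M) = 3 - v
q = -33 (q = (-4 + (3 - 4*(-3)))*(3 - 1*6) = (-4 + (3 + 12))*(3 - 6) = (-4 + 15)*(-3) = 11*(-3) = -33)
Z(a) = 1
b(D) = 1
(-257648 + b(-482)) - 74065 = (-257648 + 1) - 74065 = -257647 - 74065 = -331712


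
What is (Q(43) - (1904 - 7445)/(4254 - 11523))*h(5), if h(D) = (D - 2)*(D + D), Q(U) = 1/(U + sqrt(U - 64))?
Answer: 30*(-1847*sqrt(21) + 76998*I)/(2423*(sqrt(21) - 43*I)) ≈ -22.178 - 0.073517*I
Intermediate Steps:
Q(U) = 1/(U + sqrt(-64 + U))
h(D) = 2*D*(-2 + D) (h(D) = (-2 + D)*(2*D) = 2*D*(-2 + D))
(Q(43) - (1904 - 7445)/(4254 - 11523))*h(5) = (1/(43 + sqrt(-64 + 43)) - (1904 - 7445)/(4254 - 11523))*(2*5*(-2 + 5)) = (1/(43 + sqrt(-21)) - (-5541)/(-7269))*(2*5*3) = (1/(43 + I*sqrt(21)) - (-5541)*(-1)/7269)*30 = (1/(43 + I*sqrt(21)) - 1*1847/2423)*30 = (1/(43 + I*sqrt(21)) - 1847/2423)*30 = (-1847/2423 + 1/(43 + I*sqrt(21)))*30 = -55410/2423 + 30/(43 + I*sqrt(21))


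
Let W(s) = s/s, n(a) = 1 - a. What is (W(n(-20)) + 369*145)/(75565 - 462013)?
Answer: -26753/193224 ≈ -0.13846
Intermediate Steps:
W(s) = 1
(W(n(-20)) + 369*145)/(75565 - 462013) = (1 + 369*145)/(75565 - 462013) = (1 + 53505)/(-386448) = 53506*(-1/386448) = -26753/193224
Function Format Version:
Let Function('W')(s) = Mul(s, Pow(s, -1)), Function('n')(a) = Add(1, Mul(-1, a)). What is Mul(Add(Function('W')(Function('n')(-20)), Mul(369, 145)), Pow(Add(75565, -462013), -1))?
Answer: Rational(-26753, 193224) ≈ -0.13846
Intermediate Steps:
Function('W')(s) = 1
Mul(Add(Function('W')(Function('n')(-20)), Mul(369, 145)), Pow(Add(75565, -462013), -1)) = Mul(Add(1, Mul(369, 145)), Pow(Add(75565, -462013), -1)) = Mul(Add(1, 53505), Pow(-386448, -1)) = Mul(53506, Rational(-1, 386448)) = Rational(-26753, 193224)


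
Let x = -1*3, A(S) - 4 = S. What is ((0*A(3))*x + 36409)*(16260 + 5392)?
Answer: 788327668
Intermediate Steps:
A(S) = 4 + S
x = -3
((0*A(3))*x + 36409)*(16260 + 5392) = ((0*(4 + 3))*(-3) + 36409)*(16260 + 5392) = ((0*7)*(-3) + 36409)*21652 = (0*(-3) + 36409)*21652 = (0 + 36409)*21652 = 36409*21652 = 788327668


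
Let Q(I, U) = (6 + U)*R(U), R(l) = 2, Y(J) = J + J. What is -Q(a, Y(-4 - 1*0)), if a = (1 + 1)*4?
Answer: 4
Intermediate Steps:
Y(J) = 2*J
a = 8 (a = 2*4 = 8)
Q(I, U) = 12 + 2*U (Q(I, U) = (6 + U)*2 = 12 + 2*U)
-Q(a, Y(-4 - 1*0)) = -(12 + 2*(2*(-4 - 1*0))) = -(12 + 2*(2*(-4 + 0))) = -(12 + 2*(2*(-4))) = -(12 + 2*(-8)) = -(12 - 16) = -1*(-4) = 4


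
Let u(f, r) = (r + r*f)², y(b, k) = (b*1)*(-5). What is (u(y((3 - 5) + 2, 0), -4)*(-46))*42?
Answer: -30912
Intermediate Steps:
y(b, k) = -5*b (y(b, k) = b*(-5) = -5*b)
u(f, r) = (r + f*r)²
(u(y((3 - 5) + 2, 0), -4)*(-46))*42 = (((-4)²*(1 - 5*((3 - 5) + 2))²)*(-46))*42 = ((16*(1 - 5*(-2 + 2))²)*(-46))*42 = ((16*(1 - 5*0)²)*(-46))*42 = ((16*(1 + 0)²)*(-46))*42 = ((16*1²)*(-46))*42 = ((16*1)*(-46))*42 = (16*(-46))*42 = -736*42 = -30912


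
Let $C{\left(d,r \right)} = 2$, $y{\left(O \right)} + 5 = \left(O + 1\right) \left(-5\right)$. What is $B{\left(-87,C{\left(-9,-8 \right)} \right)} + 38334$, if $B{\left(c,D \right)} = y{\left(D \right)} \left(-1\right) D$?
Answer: $38374$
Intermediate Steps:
$y{\left(O \right)} = -10 - 5 O$ ($y{\left(O \right)} = -5 + \left(O + 1\right) \left(-5\right) = -5 + \left(1 + O\right) \left(-5\right) = -5 - \left(5 + 5 O\right) = -10 - 5 O$)
$B{\left(c,D \right)} = D \left(10 + 5 D\right)$ ($B{\left(c,D \right)} = \left(-10 - 5 D\right) \left(-1\right) D = \left(10 + 5 D\right) D = D \left(10 + 5 D\right)$)
$B{\left(-87,C{\left(-9,-8 \right)} \right)} + 38334 = 5 \cdot 2 \left(2 + 2\right) + 38334 = 5 \cdot 2 \cdot 4 + 38334 = 40 + 38334 = 38374$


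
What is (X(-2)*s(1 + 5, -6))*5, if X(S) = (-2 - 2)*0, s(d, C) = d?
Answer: 0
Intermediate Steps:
X(S) = 0 (X(S) = -4*0 = 0)
(X(-2)*s(1 + 5, -6))*5 = (0*(1 + 5))*5 = (0*6)*5 = 0*5 = 0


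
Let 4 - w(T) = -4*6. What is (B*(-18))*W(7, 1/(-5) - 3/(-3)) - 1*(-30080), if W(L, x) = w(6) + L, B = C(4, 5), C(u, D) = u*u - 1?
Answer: 20630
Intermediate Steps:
C(u, D) = -1 + u² (C(u, D) = u² - 1 = -1 + u²)
w(T) = 28 (w(T) = 4 - (-4)*6 = 4 - 1*(-24) = 4 + 24 = 28)
B = 15 (B = -1 + 4² = -1 + 16 = 15)
W(L, x) = 28 + L
(B*(-18))*W(7, 1/(-5) - 3/(-3)) - 1*(-30080) = (15*(-18))*(28 + 7) - 1*(-30080) = -270*35 + 30080 = -9450 + 30080 = 20630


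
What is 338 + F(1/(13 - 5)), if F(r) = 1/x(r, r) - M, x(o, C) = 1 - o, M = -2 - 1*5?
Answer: 2423/7 ≈ 346.14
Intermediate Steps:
M = -7 (M = -2 - 5 = -7)
F(r) = 7 + 1/(1 - r) (F(r) = 1/(1 - r) - 1*(-7) = 1/(1 - r) + 7 = 7 + 1/(1 - r))
338 + F(1/(13 - 5)) = 338 + (-8 + 7/(13 - 5))/(-1 + 1/(13 - 5)) = 338 + (-8 + 7/8)/(-1 + 1/8) = 338 + (-8 + 7*(⅛))/(-1 + ⅛) = 338 + (-8 + 7/8)/(-7/8) = 338 - 8/7*(-57/8) = 338 + 57/7 = 2423/7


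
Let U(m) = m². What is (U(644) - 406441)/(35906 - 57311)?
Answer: -553/1427 ≈ -0.38753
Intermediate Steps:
(U(644) - 406441)/(35906 - 57311) = (644² - 406441)/(35906 - 57311) = (414736 - 406441)/(-21405) = 8295*(-1/21405) = -553/1427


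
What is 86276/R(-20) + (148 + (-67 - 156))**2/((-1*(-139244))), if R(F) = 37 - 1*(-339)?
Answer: 1501941293/6544468 ≈ 229.50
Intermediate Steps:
R(F) = 376 (R(F) = 37 + 339 = 376)
86276/R(-20) + (148 + (-67 - 156))**2/((-1*(-139244))) = 86276/376 + (148 + (-67 - 156))**2/((-1*(-139244))) = 86276*(1/376) + (148 - 223)**2/139244 = 21569/94 + (-75)**2*(1/139244) = 21569/94 + 5625*(1/139244) = 21569/94 + 5625/139244 = 1501941293/6544468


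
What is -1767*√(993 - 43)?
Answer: -8835*√38 ≈ -54463.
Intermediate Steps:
-1767*√(993 - 43) = -8835*√38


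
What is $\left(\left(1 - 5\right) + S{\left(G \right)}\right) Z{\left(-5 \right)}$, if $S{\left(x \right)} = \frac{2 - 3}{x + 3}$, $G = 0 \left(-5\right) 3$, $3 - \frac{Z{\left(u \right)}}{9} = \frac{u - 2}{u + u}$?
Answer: $- \frac{897}{10} \approx -89.7$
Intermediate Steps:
$Z{\left(u \right)} = 27 - \frac{9 \left(-2 + u\right)}{2 u}$ ($Z{\left(u \right)} = 27 - 9 \frac{u - 2}{u + u} = 27 - 9 \frac{-2 + u}{2 u} = 27 - \frac{9 \left(-2 + u\right)}{2 u}$)
$G = 0$ ($G = 0 \cdot 3 = 0$)
$S{\left(x \right)} = - \frac{1}{3 + x}$
$\left(\left(1 - 5\right) + S{\left(G \right)}\right) Z{\left(-5 \right)} = \left(\left(1 - 5\right) - \frac{1}{3 + 0}\right) \left(\frac{45}{2} + \frac{9}{-5}\right) = \left(\left(1 - 5\right) - \frac{1}{3}\right) \left(\frac{45}{2} + 9 \left(- \frac{1}{5}\right)\right) = \left(-4 - \frac{1}{3}\right) \left(\frac{45}{2} - \frac{9}{5}\right) = \left(-4 - \frac{1}{3}\right) \frac{207}{10} = \left(- \frac{13}{3}\right) \frac{207}{10} = - \frac{897}{10}$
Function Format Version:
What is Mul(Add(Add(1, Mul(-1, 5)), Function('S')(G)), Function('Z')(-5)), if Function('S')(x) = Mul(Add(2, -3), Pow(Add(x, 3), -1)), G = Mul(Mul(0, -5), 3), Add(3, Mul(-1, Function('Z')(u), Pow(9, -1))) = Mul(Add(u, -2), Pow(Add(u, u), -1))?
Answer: Rational(-897, 10) ≈ -89.700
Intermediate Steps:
Function('Z')(u) = Add(27, Mul(Rational(-9, 2), Pow(u, -1), Add(-2, u))) (Function('Z')(u) = Add(27, Mul(-9, Mul(Add(u, -2), Pow(Add(u, u), -1)))) = Add(27, Mul(-9, Mul(Add(-2, u), Pow(Mul(2, u), -1)))) = Add(27, Mul(-9, Mul(Add(-2, u), Mul(Rational(1, 2), Pow(u, -1))))) = Add(27, Mul(-9, Mul(Rational(1, 2), Pow(u, -1), Add(-2, u)))) = Add(27, Mul(Rational(-9, 2), Pow(u, -1), Add(-2, u))))
G = 0 (G = Mul(0, 3) = 0)
Function('S')(x) = Mul(-1, Pow(Add(3, x), -1))
Mul(Add(Add(1, Mul(-1, 5)), Function('S')(G)), Function('Z')(-5)) = Mul(Add(Add(1, Mul(-1, 5)), Mul(-1, Pow(Add(3, 0), -1))), Add(Rational(45, 2), Mul(9, Pow(-5, -1)))) = Mul(Add(Add(1, -5), Mul(-1, Pow(3, -1))), Add(Rational(45, 2), Mul(9, Rational(-1, 5)))) = Mul(Add(-4, Mul(-1, Rational(1, 3))), Add(Rational(45, 2), Rational(-9, 5))) = Mul(Add(-4, Rational(-1, 3)), Rational(207, 10)) = Mul(Rational(-13, 3), Rational(207, 10)) = Rational(-897, 10)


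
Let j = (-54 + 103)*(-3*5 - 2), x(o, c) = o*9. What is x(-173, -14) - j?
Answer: -724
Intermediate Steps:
x(o, c) = 9*o
j = -833 (j = 49*(-15 - 2) = 49*(-17) = -833)
x(-173, -14) - j = 9*(-173) - 1*(-833) = -1557 + 833 = -724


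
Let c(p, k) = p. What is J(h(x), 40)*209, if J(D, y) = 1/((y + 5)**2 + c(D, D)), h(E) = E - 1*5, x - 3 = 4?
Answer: 209/2027 ≈ 0.10311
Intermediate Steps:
x = 7 (x = 3 + 4 = 7)
h(E) = -5 + E (h(E) = E - 5 = -5 + E)
J(D, y) = 1/(D + (5 + y)**2) (J(D, y) = 1/((y + 5)**2 + D) = 1/((5 + y)**2 + D) = 1/(D + (5 + y)**2))
J(h(x), 40)*209 = 209/((-5 + 7) + (5 + 40)**2) = 209/(2 + 45**2) = 209/(2 + 2025) = 209/2027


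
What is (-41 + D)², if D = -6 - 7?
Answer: 2916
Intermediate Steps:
D = -13
(-41 + D)² = (-41 - 13)² = (-54)² = 2916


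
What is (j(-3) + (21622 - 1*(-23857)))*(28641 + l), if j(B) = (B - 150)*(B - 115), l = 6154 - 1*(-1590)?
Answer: 2311648205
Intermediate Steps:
l = 7744 (l = 6154 + 1590 = 7744)
j(B) = (-150 + B)*(-115 + B)
(j(-3) + (21622 - 1*(-23857)))*(28641 + l) = ((17250 + (-3)² - 265*(-3)) + (21622 - 1*(-23857)))*(28641 + 7744) = ((17250 + 9 + 795) + (21622 + 23857))*36385 = (18054 + 45479)*36385 = 63533*36385 = 2311648205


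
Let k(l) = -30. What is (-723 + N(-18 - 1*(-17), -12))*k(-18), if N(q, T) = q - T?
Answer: 21360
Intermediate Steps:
(-723 + N(-18 - 1*(-17), -12))*k(-18) = (-723 + ((-18 - 1*(-17)) - 1*(-12)))*(-30) = (-723 + ((-18 + 17) + 12))*(-30) = (-723 + (-1 + 12))*(-30) = (-723 + 11)*(-30) = -712*(-30) = 21360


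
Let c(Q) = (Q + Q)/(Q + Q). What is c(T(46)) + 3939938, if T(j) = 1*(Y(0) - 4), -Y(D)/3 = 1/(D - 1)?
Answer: 3939939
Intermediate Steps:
Y(D) = -3/(-1 + D) (Y(D) = -3/(D - 1) = -3/(-1 + D))
T(j) = -1 (T(j) = 1*(-3/(-1 + 0) - 4) = 1*(-3/(-1) - 4) = 1*(-3*(-1) - 4) = 1*(3 - 4) = 1*(-1) = -1)
c(Q) = 1 (c(Q) = (2*Q)/((2*Q)) = (2*Q)*(1/(2*Q)) = 1)
c(T(46)) + 3939938 = 1 + 3939938 = 3939939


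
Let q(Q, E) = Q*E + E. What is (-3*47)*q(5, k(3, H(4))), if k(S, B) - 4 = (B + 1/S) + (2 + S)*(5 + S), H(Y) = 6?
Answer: -42582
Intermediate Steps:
k(S, B) = 4 + B + 1/S + (2 + S)*(5 + S) (k(S, B) = 4 + ((B + 1/S) + (2 + S)*(5 + S)) = 4 + (B + 1/S + (2 + S)*(5 + S)) = 4 + B + 1/S + (2 + S)*(5 + S))
q(Q, E) = E + E*Q (q(Q, E) = E*Q + E = E + E*Q)
(-3*47)*q(5, k(3, H(4))) = (-3*47)*((14 + 6 + 1/3 + 3² + 7*3)*(1 + 5)) = -141*(14 + 6 + ⅓ + 9 + 21)*6 = -7097*6 = -141*302 = -42582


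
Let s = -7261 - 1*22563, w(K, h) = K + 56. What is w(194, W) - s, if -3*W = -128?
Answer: 30074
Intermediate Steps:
W = 128/3 (W = -⅓*(-128) = 128/3 ≈ 42.667)
w(K, h) = 56 + K
s = -29824 (s = -7261 - 22563 = -29824)
w(194, W) - s = (56 + 194) - 1*(-29824) = 250 + 29824 = 30074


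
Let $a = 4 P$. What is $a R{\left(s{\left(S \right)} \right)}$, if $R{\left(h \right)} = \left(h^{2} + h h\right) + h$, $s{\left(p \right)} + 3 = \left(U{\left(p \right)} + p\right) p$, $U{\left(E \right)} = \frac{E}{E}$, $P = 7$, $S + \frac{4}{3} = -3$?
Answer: $\frac{620060}{81} \approx 7655.1$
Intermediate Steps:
$S = - \frac{13}{3}$ ($S = - \frac{4}{3} - 3 = - \frac{13}{3} \approx -4.3333$)
$U{\left(E \right)} = 1$
$s{\left(p \right)} = -3 + p \left(1 + p\right)$ ($s{\left(p \right)} = -3 + \left(1 + p\right) p = -3 + p \left(1 + p\right)$)
$a = 28$ ($a = 4 \cdot 7 = 28$)
$R{\left(h \right)} = h + 2 h^{2}$ ($R{\left(h \right)} = \left(h^{2} + h^{2}\right) + h = 2 h^{2} + h = h + 2 h^{2}$)
$a R{\left(s{\left(S \right)} \right)} = 28 \left(-3 - \frac{13}{3} + \left(- \frac{13}{3}\right)^{2}\right) \left(1 + 2 \left(-3 - \frac{13}{3} + \left(- \frac{13}{3}\right)^{2}\right)\right) = 28 \left(-3 - \frac{13}{3} + \frac{169}{9}\right) \left(1 + 2 \left(-3 - \frac{13}{3} + \frac{169}{9}\right)\right) = 28 \frac{103 \left(1 + 2 \cdot \frac{103}{9}\right)}{9} = 28 \frac{103 \left(1 + \frac{206}{9}\right)}{9} = 28 \cdot \frac{103}{9} \cdot \frac{215}{9} = 28 \cdot \frac{22145}{81} = \frac{620060}{81}$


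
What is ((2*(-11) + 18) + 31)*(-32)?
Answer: -864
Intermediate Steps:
((2*(-11) + 18) + 31)*(-32) = ((-22 + 18) + 31)*(-32) = (-4 + 31)*(-32) = 27*(-32) = -864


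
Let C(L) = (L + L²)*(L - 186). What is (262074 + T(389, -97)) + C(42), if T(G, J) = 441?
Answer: 2451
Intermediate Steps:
C(L) = (-186 + L)*(L + L²) (C(L) = (L + L²)*(-186 + L) = (-186 + L)*(L + L²))
(262074 + T(389, -97)) + C(42) = (262074 + 441) + 42*(-186 + 42² - 185*42) = 262515 + 42*(-186 + 1764 - 7770) = 262515 + 42*(-6192) = 262515 - 260064 = 2451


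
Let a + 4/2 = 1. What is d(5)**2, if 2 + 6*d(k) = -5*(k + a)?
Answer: 121/9 ≈ 13.444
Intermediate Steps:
a = -1 (a = -2 + 1 = -1)
d(k) = 1/2 - 5*k/6 (d(k) = -1/3 + (-5*(k - 1))/6 = -1/3 + (-5*(-1 + k))/6 = -1/3 + (5 - 5*k)/6 = -1/3 + (5/6 - 5*k/6) = 1/2 - 5*k/6)
d(5)**2 = (1/2 - 5/6*5)**2 = (1/2 - 25/6)**2 = (-11/3)**2 = 121/9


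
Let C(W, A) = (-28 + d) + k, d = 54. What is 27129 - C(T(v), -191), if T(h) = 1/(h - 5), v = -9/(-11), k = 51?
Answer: 27052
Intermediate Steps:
v = 9/11 (v = -9*(-1/11) = 9/11 ≈ 0.81818)
T(h) = 1/(-5 + h)
C(W, A) = 77 (C(W, A) = (-28 + 54) + 51 = 26 + 51 = 77)
27129 - C(T(v), -191) = 27129 - 1*77 = 27129 - 77 = 27052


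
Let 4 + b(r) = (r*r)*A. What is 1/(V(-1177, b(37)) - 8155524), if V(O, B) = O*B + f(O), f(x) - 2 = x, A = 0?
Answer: -1/8151991 ≈ -1.2267e-7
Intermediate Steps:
f(x) = 2 + x
b(r) = -4 (b(r) = -4 + (r*r)*0 = -4 + r**2*0 = -4 + 0 = -4)
V(O, B) = 2 + O + B*O (V(O, B) = O*B + (2 + O) = B*O + (2 + O) = 2 + O + B*O)
1/(V(-1177, b(37)) - 8155524) = 1/((2 - 1177 - 4*(-1177)) - 8155524) = 1/((2 - 1177 + 4708) - 8155524) = 1/(3533 - 8155524) = 1/(-8151991) = -1/8151991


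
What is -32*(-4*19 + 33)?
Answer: 1376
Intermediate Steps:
-32*(-4*19 + 33) = -32*(-76 + 33) = -32*(-43) = 1376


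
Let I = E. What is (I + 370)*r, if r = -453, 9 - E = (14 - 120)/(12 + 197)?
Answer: -35930601/209 ≈ -1.7192e+5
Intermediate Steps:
E = 1987/209 (E = 9 - (14 - 120)/(12 + 197) = 9 - (-106)/209 = 9 - 1*(-106/209) = 9 + 106/209 = 1987/209 ≈ 9.5072)
I = 1987/209 ≈ 9.5072
(I + 370)*r = (1987/209 + 370)*(-453) = (79317/209)*(-453) = -35930601/209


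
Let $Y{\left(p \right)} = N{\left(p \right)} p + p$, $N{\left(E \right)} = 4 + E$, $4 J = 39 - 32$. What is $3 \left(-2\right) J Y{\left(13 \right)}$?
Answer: $-2457$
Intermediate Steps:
$J = \frac{7}{4}$ ($J = \frac{39 - 32}{4} = \frac{1}{4} \cdot 7 = \frac{7}{4} \approx 1.75$)
$Y{\left(p \right)} = p + p \left(4 + p\right)$ ($Y{\left(p \right)} = \left(4 + p\right) p + p = p \left(4 + p\right) + p = p + p \left(4 + p\right)$)
$3 \left(-2\right) J Y{\left(13 \right)} = 3 \left(-2\right) \frac{7}{4} \cdot 13 \left(5 + 13\right) = \left(-6\right) \frac{7}{4} \cdot 13 \cdot 18 = \left(- \frac{21}{2}\right) 234 = -2457$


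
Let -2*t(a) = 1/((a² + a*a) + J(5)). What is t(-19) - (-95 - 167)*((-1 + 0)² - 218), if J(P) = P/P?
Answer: -82210885/1446 ≈ -56854.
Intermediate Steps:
J(P) = 1
t(a) = -1/(2*(1 + 2*a²)) (t(a) = -1/(2*((a² + a*a) + 1)) = -1/(2*((a² + a²) + 1)) = -1/(2*(2*a² + 1)) = -1/(2*(1 + 2*a²)))
t(-19) - (-95 - 167)*((-1 + 0)² - 218) = -1/(2 + 4*(-19)²) - (-95 - 167)*((-1 + 0)² - 218) = -1/(2 + 4*361) - (-262)*((-1)² - 218) = -1/(2 + 1444) - (-262)*(1 - 218) = -1/1446 - (-262)*(-217) = -1*1/1446 - 1*56854 = -1/1446 - 56854 = -82210885/1446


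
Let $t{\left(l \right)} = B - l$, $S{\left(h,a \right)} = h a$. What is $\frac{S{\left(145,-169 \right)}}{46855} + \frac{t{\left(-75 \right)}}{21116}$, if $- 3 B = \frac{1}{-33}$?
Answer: $- \frac{5087936519}{9794962782} \approx -0.51944$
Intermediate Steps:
$S{\left(h,a \right)} = a h$
$B = \frac{1}{99}$ ($B = - \frac{1}{3 \left(-33\right)} = \left(- \frac{1}{3}\right) \left(- \frac{1}{33}\right) = \frac{1}{99} \approx 0.010101$)
$t{\left(l \right)} = \frac{1}{99} - l$
$\frac{S{\left(145,-169 \right)}}{46855} + \frac{t{\left(-75 \right)}}{21116} = \frac{\left(-169\right) 145}{46855} + \frac{\frac{1}{99} - -75}{21116} = \left(-24505\right) \frac{1}{46855} + \left(\frac{1}{99} + 75\right) \frac{1}{21116} = - \frac{4901}{9371} + \frac{7426}{99} \cdot \frac{1}{21116} = - \frac{4901}{9371} + \frac{3713}{1045242} = - \frac{5087936519}{9794962782}$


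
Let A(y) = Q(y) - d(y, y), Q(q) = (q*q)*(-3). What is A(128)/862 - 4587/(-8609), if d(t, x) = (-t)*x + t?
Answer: -139623835/3710479 ≈ -37.630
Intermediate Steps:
Q(q) = -3*q² (Q(q) = q²*(-3) = -3*q²)
d(t, x) = t - t*x (d(t, x) = -t*x + t = t - t*x)
A(y) = -3*y² - y*(1 - y)
A(128)/862 - 4587/(-8609) = (128*(-1 - 2*128))/862 - 4587/(-8609) = (128*(-1 - 256))*(1/862) - 4587*(-1/8609) = (128*(-257))*(1/862) + 4587/8609 = -32896*1/862 + 4587/8609 = -16448/431 + 4587/8609 = -139623835/3710479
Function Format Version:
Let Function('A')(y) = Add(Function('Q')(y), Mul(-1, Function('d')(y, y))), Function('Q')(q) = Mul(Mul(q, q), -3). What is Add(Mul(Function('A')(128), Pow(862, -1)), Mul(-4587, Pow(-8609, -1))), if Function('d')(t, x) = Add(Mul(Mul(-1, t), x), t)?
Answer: Rational(-139623835, 3710479) ≈ -37.630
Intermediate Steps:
Function('Q')(q) = Mul(-3, Pow(q, 2)) (Function('Q')(q) = Mul(Pow(q, 2), -3) = Mul(-3, Pow(q, 2)))
Function('d')(t, x) = Add(t, Mul(-1, t, x)) (Function('d')(t, x) = Add(Mul(-1, t, x), t) = Add(t, Mul(-1, t, x)))
Function('A')(y) = Add(Mul(-3, Pow(y, 2)), Mul(-1, y, Add(1, Mul(-1, y)))) (Function('A')(y) = Add(Mul(-3, Pow(y, 2)), Mul(-1, Mul(y, Add(1, Mul(-1, y))))) = Add(Mul(-3, Pow(y, 2)), Mul(-1, y, Add(1, Mul(-1, y)))))
Add(Mul(Function('A')(128), Pow(862, -1)), Mul(-4587, Pow(-8609, -1))) = Add(Mul(Mul(128, Add(-1, Mul(-2, 128))), Pow(862, -1)), Mul(-4587, Pow(-8609, -1))) = Add(Mul(Mul(128, Add(-1, -256)), Rational(1, 862)), Mul(-4587, Rational(-1, 8609))) = Add(Mul(Mul(128, -257), Rational(1, 862)), Rational(4587, 8609)) = Add(Mul(-32896, Rational(1, 862)), Rational(4587, 8609)) = Add(Rational(-16448, 431), Rational(4587, 8609)) = Rational(-139623835, 3710479)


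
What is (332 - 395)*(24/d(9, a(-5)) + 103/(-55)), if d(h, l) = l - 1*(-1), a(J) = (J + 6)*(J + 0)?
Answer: 27279/55 ≈ 495.98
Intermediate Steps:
a(J) = J*(6 + J) (a(J) = (6 + J)*J = J*(6 + J))
d(h, l) = 1 + l (d(h, l) = l + 1 = 1 + l)
(332 - 395)*(24/d(9, a(-5)) + 103/(-55)) = (332 - 395)*(24/(1 - 5*(6 - 5)) + 103/(-55)) = -63*(24/(1 - 5*1) + 103*(-1/55)) = -63*(24/(1 - 5) - 103/55) = -63*(24/(-4) - 103/55) = -63*(24*(-¼) - 103/55) = -63*(-6 - 103/55) = -63*(-433/55) = 27279/55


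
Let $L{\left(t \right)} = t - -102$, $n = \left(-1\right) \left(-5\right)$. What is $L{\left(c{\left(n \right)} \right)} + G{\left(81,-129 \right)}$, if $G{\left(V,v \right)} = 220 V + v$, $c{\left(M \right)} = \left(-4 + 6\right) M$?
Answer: $17803$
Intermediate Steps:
$n = 5$
$c{\left(M \right)} = 2 M$
$G{\left(V,v \right)} = v + 220 V$
$L{\left(t \right)} = 102 + t$ ($L{\left(t \right)} = t + 102 = 102 + t$)
$L{\left(c{\left(n \right)} \right)} + G{\left(81,-129 \right)} = \left(102 + 2 \cdot 5\right) + \left(-129 + 220 \cdot 81\right) = \left(102 + 10\right) + \left(-129 + 17820\right) = 112 + 17691 = 17803$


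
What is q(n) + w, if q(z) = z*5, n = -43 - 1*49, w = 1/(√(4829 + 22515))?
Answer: -460 + √1709/6836 ≈ -459.99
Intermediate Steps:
w = √1709/6836 (w = 1/(√27344) = 1/(4*√1709) = √1709/6836 ≈ 0.0060474)
n = -92 (n = -43 - 49 = -92)
q(z) = 5*z
q(n) + w = 5*(-92) + √1709/6836 = -460 + √1709/6836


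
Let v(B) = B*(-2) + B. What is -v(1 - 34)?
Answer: -33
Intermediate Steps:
v(B) = -B (v(B) = -2*B + B = -B)
-v(1 - 34) = -(-1)*(1 - 34) = -(-1)*(-33) = -1*33 = -33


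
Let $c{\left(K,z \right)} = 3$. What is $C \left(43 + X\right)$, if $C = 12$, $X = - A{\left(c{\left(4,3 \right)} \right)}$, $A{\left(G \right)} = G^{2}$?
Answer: $408$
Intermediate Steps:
$X = -9$ ($X = - 3^{2} = \left(-1\right) 9 = -9$)
$C \left(43 + X\right) = 12 \left(43 - 9\right) = 12 \cdot 34 = 408$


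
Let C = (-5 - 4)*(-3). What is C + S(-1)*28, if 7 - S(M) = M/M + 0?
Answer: 195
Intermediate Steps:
C = 27 (C = -9*(-3) = 27)
S(M) = 6 (S(M) = 7 - (M/M + 0) = 7 - (1 + 0) = 7 - 1*1 = 7 - 1 = 6)
C + S(-1)*28 = 27 + 6*28 = 27 + 168 = 195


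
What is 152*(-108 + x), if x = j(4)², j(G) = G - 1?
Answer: -15048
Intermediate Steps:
j(G) = -1 + G
x = 9 (x = (-1 + 4)² = 3² = 9)
152*(-108 + x) = 152*(-108 + 9) = 152*(-99) = -15048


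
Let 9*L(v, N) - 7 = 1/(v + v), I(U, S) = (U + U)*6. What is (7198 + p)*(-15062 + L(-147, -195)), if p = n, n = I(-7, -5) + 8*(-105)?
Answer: -125015708315/1323 ≈ -9.4494e+7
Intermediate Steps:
I(U, S) = 12*U (I(U, S) = (2*U)*6 = 12*U)
L(v, N) = 7/9 + 1/(18*v) (L(v, N) = 7/9 + 1/(9*(v + v)) = 7/9 + 1/(9*((2*v))) = 7/9 + (1/(2*v))/9 = 7/9 + 1/(18*v))
n = -924 (n = 12*(-7) + 8*(-105) = -84 - 840 = -924)
p = -924
(7198 + p)*(-15062 + L(-147, -195)) = (7198 - 924)*(-15062 + (1/18)*(1 + 14*(-147))/(-147)) = 6274*(-15062 + (1/18)*(-1/147)*(1 - 2058)) = 6274*(-15062 + (1/18)*(-1/147)*(-2057)) = 6274*(-15062 + 2057/2646) = 6274*(-39851995/2646) = -125015708315/1323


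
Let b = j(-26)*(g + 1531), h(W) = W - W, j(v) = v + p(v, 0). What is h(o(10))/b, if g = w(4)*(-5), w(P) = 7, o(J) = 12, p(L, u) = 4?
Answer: 0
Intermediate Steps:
g = -35 (g = 7*(-5) = -35)
j(v) = 4 + v (j(v) = v + 4 = 4 + v)
h(W) = 0
b = -32912 (b = (4 - 26)*(-35 + 1531) = -22*1496 = -32912)
h(o(10))/b = 0/(-32912) = 0*(-1/32912) = 0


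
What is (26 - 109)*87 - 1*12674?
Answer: -19895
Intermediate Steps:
(26 - 109)*87 - 1*12674 = -83*87 - 12674 = -7221 - 12674 = -19895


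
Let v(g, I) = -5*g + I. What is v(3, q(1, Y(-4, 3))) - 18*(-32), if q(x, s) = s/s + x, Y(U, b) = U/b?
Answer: 563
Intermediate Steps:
q(x, s) = 1 + x
v(g, I) = I - 5*g
v(3, q(1, Y(-4, 3))) - 18*(-32) = ((1 + 1) - 5*3) - 18*(-32) = (2 - 15) + 576 = -13 + 576 = 563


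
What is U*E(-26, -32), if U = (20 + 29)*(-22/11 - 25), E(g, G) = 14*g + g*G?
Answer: -619164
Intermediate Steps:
E(g, G) = 14*g + G*g
U = -1323 (U = 49*(-22*1/11 - 25) = 49*(-2 - 25) = 49*(-27) = -1323)
U*E(-26, -32) = -(-34398)*(14 - 32) = -(-34398)*(-18) = -1323*468 = -619164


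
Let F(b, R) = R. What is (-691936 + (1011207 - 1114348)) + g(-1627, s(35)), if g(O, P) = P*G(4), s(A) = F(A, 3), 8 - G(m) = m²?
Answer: -795101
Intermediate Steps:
G(m) = 8 - m²
s(A) = 3
g(O, P) = -8*P (g(O, P) = P*(8 - 1*4²) = P*(8 - 1*16) = P*(8 - 16) = P*(-8) = -8*P)
(-691936 + (1011207 - 1114348)) + g(-1627, s(35)) = (-691936 + (1011207 - 1114348)) - 8*3 = (-691936 - 103141) - 24 = -795077 - 24 = -795101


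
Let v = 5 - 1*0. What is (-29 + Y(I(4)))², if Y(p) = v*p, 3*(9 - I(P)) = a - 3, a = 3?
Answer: 256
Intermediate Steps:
I(P) = 9 (I(P) = 9 - (3 - 3)/3 = 9 - ⅓*0 = 9 + 0 = 9)
v = 5 (v = 5 + 0 = 5)
Y(p) = 5*p
(-29 + Y(I(4)))² = (-29 + 5*9)² = (-29 + 45)² = 16² = 256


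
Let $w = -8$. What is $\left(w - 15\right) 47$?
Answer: $-1081$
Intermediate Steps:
$\left(w - 15\right) 47 = \left(-8 - 15\right) 47 = \left(-23\right) 47 = -1081$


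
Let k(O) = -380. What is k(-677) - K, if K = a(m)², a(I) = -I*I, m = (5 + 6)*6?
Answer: -18975116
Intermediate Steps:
m = 66 (m = 11*6 = 66)
a(I) = -I²
K = 18974736 (K = (-1*66²)² = (-1*4356)² = (-4356)² = 18974736)
k(-677) - K = -380 - 1*18974736 = -380 - 18974736 = -18975116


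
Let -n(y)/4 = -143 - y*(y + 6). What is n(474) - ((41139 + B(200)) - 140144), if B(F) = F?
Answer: 1009457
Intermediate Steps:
n(y) = 572 + 4*y*(6 + y) (n(y) = -4*(-143 - y*(y + 6)) = -4*(-143 - y*(6 + y)) = 572 + 4*y*(6 + y))
n(474) - ((41139 + B(200)) - 140144) = (572 + 4*474² + 24*474) - ((41139 + 200) - 140144) = (572 + 4*224676 + 11376) - (41339 - 140144) = (572 + 898704 + 11376) - 1*(-98805) = 910652 + 98805 = 1009457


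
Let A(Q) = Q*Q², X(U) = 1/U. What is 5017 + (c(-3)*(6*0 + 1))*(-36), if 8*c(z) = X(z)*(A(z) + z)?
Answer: 4972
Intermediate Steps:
A(Q) = Q³
c(z) = (z + z³)/(8*z) (c(z) = ((z³ + z)/z)/8 = ((z + z³)/z)/8 = (z + z³)/(8*z))
5017 + (c(-3)*(6*0 + 1))*(-36) = 5017 + ((⅛ + (⅛)*(-3)²)*(6*0 + 1))*(-36) = 5017 + ((⅛ + (⅛)*9)*(0 + 1))*(-36) = 5017 + ((⅛ + 9/8)*1)*(-36) = 5017 + ((5/4)*1)*(-36) = 5017 + (5/4)*(-36) = 5017 - 45 = 4972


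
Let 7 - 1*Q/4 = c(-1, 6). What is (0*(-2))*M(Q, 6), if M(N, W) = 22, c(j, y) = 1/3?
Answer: 0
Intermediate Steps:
c(j, y) = ⅓
Q = 80/3 (Q = 28 - 4*⅓ = 28 - 4/3 = 80/3 ≈ 26.667)
(0*(-2))*M(Q, 6) = (0*(-2))*22 = 0*22 = 0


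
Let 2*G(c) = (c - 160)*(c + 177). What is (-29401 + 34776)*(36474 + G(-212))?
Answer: 231039000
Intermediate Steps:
G(c) = (-160 + c)*(177 + c)/2 (G(c) = ((c - 160)*(c + 177))/2 = ((-160 + c)*(177 + c))/2 = (-160 + c)*(177 + c)/2)
(-29401 + 34776)*(36474 + G(-212)) = (-29401 + 34776)*(36474 + (-14160 + (½)*(-212)² + (17/2)*(-212))) = 5375*(36474 + (-14160 + (½)*44944 - 1802)) = 5375*(36474 + (-14160 + 22472 - 1802)) = 5375*(36474 + 6510) = 5375*42984 = 231039000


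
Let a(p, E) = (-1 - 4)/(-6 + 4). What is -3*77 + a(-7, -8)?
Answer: -457/2 ≈ -228.50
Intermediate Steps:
a(p, E) = 5/2 (a(p, E) = -5/(-2) = -5*(-1/2) = 5/2)
-3*77 + a(-7, -8) = -3*77 + 5/2 = -231 + 5/2 = -457/2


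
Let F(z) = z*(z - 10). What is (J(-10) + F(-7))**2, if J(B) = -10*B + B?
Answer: 43681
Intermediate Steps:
J(B) = -9*B
F(z) = z*(-10 + z)
(J(-10) + F(-7))**2 = (-9*(-10) - 7*(-10 - 7))**2 = (90 - 7*(-17))**2 = (90 + 119)**2 = 209**2 = 43681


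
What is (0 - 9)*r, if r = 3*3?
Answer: -81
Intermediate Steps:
r = 9
(0 - 9)*r = (0 - 9)*9 = -9*9 = -81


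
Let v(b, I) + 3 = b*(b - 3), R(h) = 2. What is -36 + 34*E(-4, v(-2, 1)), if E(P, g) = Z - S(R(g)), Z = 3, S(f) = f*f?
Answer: -70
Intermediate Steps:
S(f) = f²
v(b, I) = -3 + b*(-3 + b) (v(b, I) = -3 + b*(b - 3) = -3 + b*(-3 + b))
E(P, g) = -1 (E(P, g) = 3 - 1*2² = 3 - 1*4 = 3 - 4 = -1)
-36 + 34*E(-4, v(-2, 1)) = -36 + 34*(-1) = -36 - 34 = -70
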